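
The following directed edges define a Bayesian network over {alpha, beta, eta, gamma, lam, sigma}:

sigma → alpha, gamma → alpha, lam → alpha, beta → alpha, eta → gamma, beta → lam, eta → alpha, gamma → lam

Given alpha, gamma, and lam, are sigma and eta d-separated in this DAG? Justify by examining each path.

4 paths connect sigma and eta; each must be blocked for d-separation to hold:
Path 1: sigma → alpha ← eta
  alpha is a collider and alpha is conditioned on, which opens it — no node blocks this path, so it is active.
Path 2: sigma → alpha ← lam ← gamma ← eta
  lam is a chain here and lam is conditioned on, so the path is blocked at lam.
Path 3: sigma → alpha ← beta → lam ← gamma ← eta
  gamma is a chain here and gamma is conditioned on, so the path is blocked at gamma.
Path 4: sigma → alpha ← gamma ← eta
  gamma is a chain here and gamma is conditioned on, so the path is blocked at gamma.
Since the path sigma → alpha ← eta is active, sigma and eta are not d-separated given {alpha, gamma, lam}.

No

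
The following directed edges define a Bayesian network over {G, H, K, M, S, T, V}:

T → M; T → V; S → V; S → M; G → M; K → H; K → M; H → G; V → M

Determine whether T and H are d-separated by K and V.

Yes

6 paths connect T and H; each must be blocked for d-separation to hold:
Path 1: T → V ← S → M ← K → H
  M is a collider here and neither M nor any of its descendants is conditioned on, so the collider stays closed — the path is blocked at M.
Path 2: T → V ← S → M ← G ← H
  M is a collider here and neither M nor any of its descendants is conditioned on, so the collider stays closed — the path is blocked at M.
Path 3: T → V → M ← K → H
  V is a chain here and V is conditioned on, so the path is blocked at V.
Path 4: T → V → M ← G ← H
  V is a chain here and V is conditioned on, so the path is blocked at V.
Path 5: T → M ← K → H
  M is a collider here and neither M nor any of its descendants is conditioned on, so the collider stays closed — the path is blocked at M.
Path 6: T → M ← G ← H
  M is a collider here and neither M nor any of its descendants is conditioned on, so the collider stays closed — the path is blocked at M.
Since every path is blocked, d-separation holds.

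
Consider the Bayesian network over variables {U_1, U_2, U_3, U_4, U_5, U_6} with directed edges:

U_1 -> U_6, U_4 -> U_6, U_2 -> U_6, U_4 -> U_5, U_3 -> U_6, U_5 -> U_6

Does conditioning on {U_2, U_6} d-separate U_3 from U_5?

No

Enumerating the 2 paths from U_3 to U_5 and testing each for blocking by {U_2, U_6}:
  1. U_3 → U_6 ← U_5 — U_6:collider[open] ⇒ active
  2. U_3 → U_6 ← U_4 → U_5 — U_6:collider[open]; U_4:fork[open] ⇒ active
At least one path is unblocked, so d-separation fails.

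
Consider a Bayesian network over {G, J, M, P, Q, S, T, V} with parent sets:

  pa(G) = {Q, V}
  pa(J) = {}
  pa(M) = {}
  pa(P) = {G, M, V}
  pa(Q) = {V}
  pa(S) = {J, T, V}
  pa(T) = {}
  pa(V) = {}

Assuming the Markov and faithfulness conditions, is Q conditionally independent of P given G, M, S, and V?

Enumerating the 4 paths from Q to P and testing each for blocking by {G, M, S, V}:
  1. Q ← V → G → P — V:fork[blocks]; G:chain[blocks] ⇒ blocked
  2. Q ← V → P — V:fork[blocks] ⇒ blocked
  3. Q → G ← V → P — G:collider[open]; V:fork[blocks] ⇒ blocked
  4. Q → G → P — G:chain[blocks] ⇒ blocked
Every path is blocked, so Q and P are d-separated given {G, M, S, V}.

Yes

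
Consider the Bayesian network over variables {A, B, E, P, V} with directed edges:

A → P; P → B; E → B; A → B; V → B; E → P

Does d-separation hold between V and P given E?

Yes — V and P are d-separated given {E}.

3 paths connect V and P; each must be blocked for d-separation to hold:
Path 1: V → B ← A → P
  B is a collider here and neither B nor any of its descendants is conditioned on, so the collider stays closed — the path is blocked at B.
Path 2: V → B ← P
  B is a collider here and neither B nor any of its descendants is conditioned on, so the collider stays closed — the path is blocked at B.
Path 3: V → B ← E → P
  B is a collider here and neither B nor any of its descendants is conditioned on, so the collider stays closed — the path is blocked at B.
Every path is blocked, so V and P are d-separated given {E}.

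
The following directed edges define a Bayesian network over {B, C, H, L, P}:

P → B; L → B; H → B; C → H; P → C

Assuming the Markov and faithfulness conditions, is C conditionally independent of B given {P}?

No

2 paths connect C and B; each must be blocked for d-separation to hold:
  1. C ← P → B — P:fork[blocks] ⇒ blocked
  2. C → H → B — H:chain[open] ⇒ active
Because an active path exists, C and B are not d-separated.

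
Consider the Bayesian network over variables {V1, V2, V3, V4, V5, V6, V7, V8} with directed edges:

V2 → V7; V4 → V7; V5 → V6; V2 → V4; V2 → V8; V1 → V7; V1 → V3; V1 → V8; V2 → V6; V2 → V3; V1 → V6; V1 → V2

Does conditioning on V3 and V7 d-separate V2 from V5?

Enumerating the 6 paths from V2 to V5 and testing each for blocking by {V3, V7}:
  1. V2 → V6 ← V5 — V6:collider[blocks] ⇒ blocked
  2. V2 ← V1 → V6 ← V5 — V1:fork[open]; V6:collider[blocks] ⇒ blocked
  3. V2 → V8 ← V1 → V6 ← V5 — V8:collider[blocks]; V1:fork[open]; V6:collider[blocks] ⇒ blocked
  4. V2 → V3 ← V1 → V6 ← V5 — V3:collider[open]; V1:fork[open]; V6:collider[blocks] ⇒ blocked
  5. V2 → V4 → V7 ← V1 → V6 ← V5 — V4:chain[open]; V7:collider[open]; V1:fork[open]; V6:collider[blocks] ⇒ blocked
  6. V2 → V7 ← V1 → V6 ← V5 — V7:collider[open]; V1:fork[open]; V6:collider[blocks] ⇒ blocked
Every path is blocked, so V2 and V5 are d-separated given {V3, V7}.

Yes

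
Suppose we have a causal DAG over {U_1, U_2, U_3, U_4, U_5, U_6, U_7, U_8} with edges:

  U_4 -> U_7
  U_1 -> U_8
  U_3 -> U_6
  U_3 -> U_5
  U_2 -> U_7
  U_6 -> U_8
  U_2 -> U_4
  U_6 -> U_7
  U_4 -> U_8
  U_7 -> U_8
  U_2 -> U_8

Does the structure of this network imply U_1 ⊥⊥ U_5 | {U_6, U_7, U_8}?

Enumerating the 6 paths from U_1 to U_5 and testing each for blocking by {U_6, U_7, U_8}:
Path 1: U_1 → U_8 ← U_6 ← U_3 → U_5
  U_6 is a chain here and U_6 is conditioned on, so the path is blocked at U_6.
Path 2: U_1 → U_8 ← U_2 → U_7 ← U_6 ← U_3 → U_5
  U_6 is a chain here and U_6 is conditioned on, so the path is blocked at U_6.
Path 3: U_1 → U_8 ← U_2 → U_4 → U_7 ← U_6 ← U_3 → U_5
  U_6 is a chain here and U_6 is conditioned on, so the path is blocked at U_6.
Path 4: U_1 → U_8 ← U_7 ← U_6 ← U_3 → U_5
  U_7 is a chain here and U_7 is conditioned on, so the path is blocked at U_7.
Path 5: U_1 → U_8 ← U_4 ← U_2 → U_7 ← U_6 ← U_3 → U_5
  U_6 is a chain here and U_6 is conditioned on, so the path is blocked at U_6.
Path 6: U_1 → U_8 ← U_4 → U_7 ← U_6 ← U_3 → U_5
  U_6 is a chain here and U_6 is conditioned on, so the path is blocked at U_6.
Since every path is blocked, d-separation holds.

Yes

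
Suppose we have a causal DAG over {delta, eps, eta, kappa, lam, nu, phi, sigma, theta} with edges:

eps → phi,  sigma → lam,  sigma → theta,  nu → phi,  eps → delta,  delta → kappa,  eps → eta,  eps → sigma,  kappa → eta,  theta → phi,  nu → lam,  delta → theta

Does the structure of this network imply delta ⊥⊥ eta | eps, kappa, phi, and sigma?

6 paths connect delta and eta; each must be blocked for d-separation to hold:
Path 1: delta → theta → phi ← nu → lam ← sigma ← eps → eta
  lam is a collider here and neither lam nor any of its descendants is conditioned on, so the collider stays closed — the path is blocked at lam.
Path 2: delta → theta → phi ← eps → eta
  eps is a fork here and eps is conditioned on, so the path is blocked at eps.
Path 3: delta → theta ← sigma ← eps → eta
  sigma is a chain here and sigma is conditioned on, so the path is blocked at sigma.
Path 4: delta → theta ← sigma → lam ← nu → phi ← eps → eta
  sigma is a fork here and sigma is conditioned on, so the path is blocked at sigma.
Path 5: delta ← eps → eta
  eps is a fork here and eps is conditioned on, so the path is blocked at eps.
Path 6: delta → kappa → eta
  kappa is a chain here and kappa is conditioned on, so the path is blocked at kappa.
Since every path is blocked, d-separation holds.

Yes — delta and eta are d-separated given {eps, kappa, phi, sigma}.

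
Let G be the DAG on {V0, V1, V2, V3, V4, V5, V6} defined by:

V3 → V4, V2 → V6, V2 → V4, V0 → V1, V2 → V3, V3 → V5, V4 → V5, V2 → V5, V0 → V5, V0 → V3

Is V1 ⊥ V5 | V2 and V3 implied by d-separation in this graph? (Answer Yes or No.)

There are 6 undirected paths between V1 and V5; checking each against the conditioning set {V2, V3}:
Path 1: V1 ← V0 → V3 ← V2 → V4 → V5
  V2 is a fork here and V2 is conditioned on, so the path is blocked at V2.
Path 2: V1 ← V0 → V3 ← V2 → V5
  V2 is a fork here and V2 is conditioned on, so the path is blocked at V2.
Path 3: V1 ← V0 → V3 → V4 ← V2 → V5
  V3 is a chain here and V3 is conditioned on, so the path is blocked at V3.
Path 4: V1 ← V0 → V3 → V4 → V5
  V3 is a chain here and V3 is conditioned on, so the path is blocked at V3.
Path 5: V1 ← V0 → V3 → V5
  V3 is a chain here and V3 is conditioned on, so the path is blocked at V3.
Path 6: V1 ← V0 → V5
  V0 is a fork and V0 is not conditioned on — no node blocks this path, so it is active.
Because an active path exists, V1 and V5 are not d-separated.

No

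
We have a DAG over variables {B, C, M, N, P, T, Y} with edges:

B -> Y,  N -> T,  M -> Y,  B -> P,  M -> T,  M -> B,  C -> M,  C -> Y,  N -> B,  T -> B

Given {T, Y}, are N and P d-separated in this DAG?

We examine all 5 paths between N and P:
Path 1: N → B → P
  B is a chain and B is not conditioned on — no node blocks this path, so it is active.
Path 2: N → T → B → P
  T is a chain here and T is conditioned on, so the path is blocked at T.
Path 3: N → T ← M → B → P
  T is a collider and T is conditioned on, which opens it; M is a fork and M is not conditioned on; B is a chain and B is not conditioned on — no node blocks this path, so it is active.
Path 4: N → T ← M → Y ← B → P
  T is a collider and T is conditioned on, which opens it; M is a fork and M is not conditioned on; Y is a collider and Y is conditioned on, which opens it; B is a fork and B is not conditioned on — no node blocks this path, so it is active.
Path 5: N → T ← M ← C → Y ← B → P
  T is a collider and T is conditioned on, which opens it; M is a chain and M is not conditioned on; C is a fork and C is not conditioned on; Y is a collider and Y is conditioned on, which opens it; B is a fork and B is not conditioned on — no node blocks this path, so it is active.
Since the path N → B → P is active, N and P are not d-separated given {T, Y}.

No — N and P are not d-separated given {T, Y}.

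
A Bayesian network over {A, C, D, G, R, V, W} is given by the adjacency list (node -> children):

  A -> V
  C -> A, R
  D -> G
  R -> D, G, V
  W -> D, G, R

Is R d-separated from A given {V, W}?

Enumerating the 2 paths from R to A and testing each for blocking by {V, W}:
Path 1: R → V ← A
  V is a collider and V is conditioned on, which opens it — no node blocks this path, so it is active.
Path 2: R ← C → A
  C is a fork and C is not conditioned on — no node blocks this path, so it is active.
Since the path R → V ← A is active, R and A are not d-separated given {V, W}.

No — R and A are not d-separated given {V, W}.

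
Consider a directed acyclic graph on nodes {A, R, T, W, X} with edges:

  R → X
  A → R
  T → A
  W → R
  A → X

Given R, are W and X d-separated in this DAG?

No

Enumerating the 2 paths from W to X and testing each for blocking by {R}:
Path 1: W → R → X
  R is a chain here and R is conditioned on, so the path is blocked at R.
Path 2: W → R ← A → X
  R is a collider and R is conditioned on, which opens it; A is a fork and A is not conditioned on — no node blocks this path, so it is active.
Since the path W → R ← A → X is active, W and X are not d-separated given {R}.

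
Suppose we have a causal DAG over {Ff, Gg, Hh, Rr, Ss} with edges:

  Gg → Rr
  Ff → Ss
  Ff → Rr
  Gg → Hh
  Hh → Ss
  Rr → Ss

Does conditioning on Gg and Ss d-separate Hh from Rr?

3 paths connect Hh and Rr; each must be blocked for d-separation to hold:
Path 1: Hh → Ss ← Ff → Rr
  Ss is a collider and Ss is conditioned on, which opens it; Ff is a fork and Ff is not conditioned on — no node blocks this path, so it is active.
Path 2: Hh → Ss ← Rr
  Ss is a collider and Ss is conditioned on, which opens it — no node blocks this path, so it is active.
Path 3: Hh ← Gg → Rr
  Gg is a fork here and Gg is conditioned on, so the path is blocked at Gg.
Since the path Hh → Ss ← Ff → Rr is active, Hh and Rr are not d-separated given {Gg, Ss}.

No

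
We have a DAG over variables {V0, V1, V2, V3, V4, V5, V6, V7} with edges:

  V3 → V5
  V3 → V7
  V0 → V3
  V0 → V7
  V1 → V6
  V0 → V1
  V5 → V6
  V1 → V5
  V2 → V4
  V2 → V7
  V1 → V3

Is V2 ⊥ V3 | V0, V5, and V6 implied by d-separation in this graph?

Yes

There are 5 undirected paths between V2 and V3; checking each against the conditioning set {V0, V5, V6}:
  1. V2 → V7 ← V3 — V7:collider[blocks] ⇒ blocked
  2. V2 → V7 ← V0 → V3 — V7:collider[blocks]; V0:fork[blocks] ⇒ blocked
  3. V2 → V7 ← V0 → V1 → V3 — V7:collider[blocks]; V0:fork[blocks]; V1:chain[open] ⇒ blocked
  4. V2 → V7 ← V0 → V1 → V6 ← V5 ← V3 — V7:collider[blocks]; V0:fork[blocks]; V1:chain[open]; V6:collider[open]; V5:chain[blocks] ⇒ blocked
  5. V2 → V7 ← V0 → V1 → V5 ← V3 — V7:collider[blocks]; V0:fork[blocks]; V1:chain[open]; V5:collider[open] ⇒ blocked
All paths are blocked; V2 ⊥ V3 | {V0, V5, V6} holds.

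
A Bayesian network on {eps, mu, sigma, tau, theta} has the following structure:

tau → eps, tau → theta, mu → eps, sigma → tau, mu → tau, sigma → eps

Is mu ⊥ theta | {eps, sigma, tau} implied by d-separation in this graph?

Yes

Enumerating the 3 paths from mu to theta and testing each for blocking by {eps, sigma, tau}:
Path 1: mu → tau → theta
  tau is a chain here and tau is conditioned on, so the path is blocked at tau.
Path 2: mu → eps ← sigma → tau → theta
  sigma is a fork here and sigma is conditioned on, so the path is blocked at sigma.
Path 3: mu → eps ← tau → theta
  tau is a fork here and tau is conditioned on, so the path is blocked at tau.
Since every path is blocked, d-separation holds.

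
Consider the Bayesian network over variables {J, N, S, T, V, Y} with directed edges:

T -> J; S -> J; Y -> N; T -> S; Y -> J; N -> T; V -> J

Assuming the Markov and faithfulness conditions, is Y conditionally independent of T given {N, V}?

3 paths connect Y and T; each must be blocked for d-separation to hold:
  1. Y → J ← S ← T — J:collider[blocks]; S:chain[open] ⇒ blocked
  2. Y → J ← T — J:collider[blocks] ⇒ blocked
  3. Y → N → T — N:chain[blocks] ⇒ blocked
All paths are blocked; Y ⊥ T | {N, V} holds.

Yes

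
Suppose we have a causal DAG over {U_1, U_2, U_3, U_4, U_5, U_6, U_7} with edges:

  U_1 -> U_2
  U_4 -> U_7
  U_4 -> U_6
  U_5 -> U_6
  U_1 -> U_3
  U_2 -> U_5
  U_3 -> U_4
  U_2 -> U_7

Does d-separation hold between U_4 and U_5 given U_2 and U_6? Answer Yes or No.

Enumerating the 3 paths from U_4 to U_5 and testing each for blocking by {U_2, U_6}:
Path 1: U_4 → U_6 ← U_5
  U_6 is a collider and U_6 is conditioned on, which opens it — no node blocks this path, so it is active.
Path 2: U_4 → U_7 ← U_2 → U_5
  U_7 is a collider here and neither U_7 nor any of its descendants is conditioned on, so the collider stays closed — the path is blocked at U_7.
Path 3: U_4 ← U_3 ← U_1 → U_2 → U_5
  U_2 is a chain here and U_2 is conditioned on, so the path is blocked at U_2.
Since the path U_4 → U_6 ← U_5 is active, U_4 and U_5 are not d-separated given {U_2, U_6}.

No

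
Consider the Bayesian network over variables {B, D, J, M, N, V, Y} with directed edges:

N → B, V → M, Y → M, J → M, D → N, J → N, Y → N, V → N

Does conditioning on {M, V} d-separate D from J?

Yes — D and J are d-separated given {M, V}.

We examine all 3 paths between D and J:
Path 1: D → N ← Y → M ← J
  N is a collider here and neither N nor any of its descendants is conditioned on, so the collider stays closed — the path is blocked at N.
Path 2: D → N ← V → M ← J
  N is a collider here and neither N nor any of its descendants is conditioned on, so the collider stays closed — the path is blocked at N.
Path 3: D → N ← J
  N is a collider here and neither N nor any of its descendants is conditioned on, so the collider stays closed — the path is blocked at N.
All paths are blocked; D ⊥ J | {M, V} holds.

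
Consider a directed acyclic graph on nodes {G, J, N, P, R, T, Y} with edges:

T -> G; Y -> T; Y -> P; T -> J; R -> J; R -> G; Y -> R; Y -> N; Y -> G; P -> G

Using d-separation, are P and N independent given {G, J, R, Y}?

We examine all 6 paths between P and N:
Path 1: P ← Y → N
  Y is a fork here and Y is conditioned on, so the path is blocked at Y.
Path 2: P → G ← Y → N
  Y is a fork here and Y is conditioned on, so the path is blocked at Y.
Path 3: P → G ← R → J ← T ← Y → N
  R is a fork here and R is conditioned on, so the path is blocked at R.
Path 4: P → G ← R ← Y → N
  R is a chain here and R is conditioned on, so the path is blocked at R.
Path 5: P → G ← T → J ← R ← Y → N
  R is a chain here and R is conditioned on, so the path is blocked at R.
Path 6: P → G ← T ← Y → N
  Y is a fork here and Y is conditioned on, so the path is blocked at Y.
All paths are blocked; P ⊥ N | {G, J, R, Y} holds.

Yes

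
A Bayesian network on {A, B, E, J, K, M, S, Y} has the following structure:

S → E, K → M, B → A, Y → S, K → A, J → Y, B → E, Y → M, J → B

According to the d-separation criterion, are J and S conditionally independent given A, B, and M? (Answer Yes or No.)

No

We examine all 4 paths between J and S:
Path 1: J → B → E ← S
  B is a chain here and B is conditioned on, so the path is blocked at B.
Path 2: J → B → A ← K → M ← Y → S
  B is a chain here and B is conditioned on, so the path is blocked at B.
Path 3: J → Y → S
  Y is a chain and Y is not conditioned on — no node blocks this path, so it is active.
Path 4: J → Y → M ← K → A ← B → E ← S
  B is a fork here and B is conditioned on, so the path is blocked at B.
Since the path J → Y → S is active, J and S are not d-separated given {A, B, M}.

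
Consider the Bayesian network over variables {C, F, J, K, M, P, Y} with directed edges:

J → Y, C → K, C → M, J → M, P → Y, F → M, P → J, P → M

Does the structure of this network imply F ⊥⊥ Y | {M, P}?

No — F and Y are not d-separated given {M, P}.

Enumerating the 4 paths from F to Y and testing each for blocking by {M, P}:
Path 1: F → M ← P → Y
  P is a fork here and P is conditioned on, so the path is blocked at P.
Path 2: F → M ← P → J → Y
  P is a fork here and P is conditioned on, so the path is blocked at P.
Path 3: F → M ← J ← P → Y
  P is a fork here and P is conditioned on, so the path is blocked at P.
Path 4: F → M ← J → Y
  M is a collider and M is conditioned on, which opens it; J is a fork and J is not conditioned on — no node blocks this path, so it is active.
At least one path is unblocked, so d-separation fails.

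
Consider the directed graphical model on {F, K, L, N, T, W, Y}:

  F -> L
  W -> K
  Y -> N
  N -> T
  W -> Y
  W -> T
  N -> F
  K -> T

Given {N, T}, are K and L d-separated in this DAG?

Yes

There are 4 undirected paths between K and L; checking each against the conditioning set {N, T}:
Path 1: K ← W → T ← N → F → L
  N is a fork here and N is conditioned on, so the path is blocked at N.
Path 2: K ← W → Y → N → F → L
  N is a chain here and N is conditioned on, so the path is blocked at N.
Path 3: K → T ← N → F → L
  N is a fork here and N is conditioned on, so the path is blocked at N.
Path 4: K → T ← W → Y → N → F → L
  N is a chain here and N is conditioned on, so the path is blocked at N.
Since every path is blocked, d-separation holds.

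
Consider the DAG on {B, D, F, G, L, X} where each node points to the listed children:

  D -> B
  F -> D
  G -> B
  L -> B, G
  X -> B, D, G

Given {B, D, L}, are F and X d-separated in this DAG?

Enumerating the 4 paths from F to X and testing each for blocking by {B, D, L}:
Path 1: F → D → B ← L → G ← X
  D is a chain here and D is conditioned on, so the path is blocked at D.
Path 2: F → D → B ← G ← X
  D is a chain here and D is conditioned on, so the path is blocked at D.
Path 3: F → D → B ← X
  D is a chain here and D is conditioned on, so the path is blocked at D.
Path 4: F → D ← X
  D is a collider and D is conditioned on, which opens it — no node blocks this path, so it is active.
Because an active path exists, F and X are not d-separated.

No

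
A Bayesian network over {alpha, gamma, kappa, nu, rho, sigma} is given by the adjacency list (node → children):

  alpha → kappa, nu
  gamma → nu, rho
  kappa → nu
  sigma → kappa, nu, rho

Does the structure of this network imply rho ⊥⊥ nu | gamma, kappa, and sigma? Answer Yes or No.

Yes — rho and nu are d-separated given {gamma, kappa, sigma}.

Enumerating the 4 paths from rho to nu and testing each for blocking by {gamma, kappa, sigma}:
  1. rho ← gamma → nu — gamma:fork[blocks] ⇒ blocked
  2. rho ← sigma → nu — sigma:fork[blocks] ⇒ blocked
  3. rho ← sigma → kappa → nu — sigma:fork[blocks]; kappa:chain[blocks] ⇒ blocked
  4. rho ← sigma → kappa ← alpha → nu — sigma:fork[blocks]; kappa:collider[open]; alpha:fork[open] ⇒ blocked
Every path is blocked, so rho and nu are d-separated given {gamma, kappa, sigma}.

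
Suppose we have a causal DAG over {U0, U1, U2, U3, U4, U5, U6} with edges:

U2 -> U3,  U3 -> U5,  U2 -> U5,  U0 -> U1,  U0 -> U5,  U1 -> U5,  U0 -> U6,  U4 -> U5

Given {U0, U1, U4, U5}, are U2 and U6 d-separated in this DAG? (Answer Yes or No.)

4 paths connect U2 and U6; each must be blocked for d-separation to hold:
Path 1: U2 → U3 → U5 ← U1 ← U0 → U6
  U1 is a chain here and U1 is conditioned on, so the path is blocked at U1.
Path 2: U2 → U3 → U5 ← U0 → U6
  U0 is a fork here and U0 is conditioned on, so the path is blocked at U0.
Path 3: U2 → U5 ← U1 ← U0 → U6
  U1 is a chain here and U1 is conditioned on, so the path is blocked at U1.
Path 4: U2 → U5 ← U0 → U6
  U0 is a fork here and U0 is conditioned on, so the path is blocked at U0.
Since every path is blocked, d-separation holds.

Yes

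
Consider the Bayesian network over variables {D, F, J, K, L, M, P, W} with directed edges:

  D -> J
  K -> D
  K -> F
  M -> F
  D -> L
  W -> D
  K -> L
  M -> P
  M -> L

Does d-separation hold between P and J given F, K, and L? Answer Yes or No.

No

Enumerating the 4 paths from P to J and testing each for blocking by {F, K, L}:
Path 1: P ← M → F ← K → D → J
  K is a fork here and K is conditioned on, so the path is blocked at K.
Path 2: P ← M → F ← K → L ← D → J
  K is a fork here and K is conditioned on, so the path is blocked at K.
Path 3: P ← M → L ← D → J
  M is a fork and M is not conditioned on; L is a collider and L is conditioned on, which opens it; D is a fork and D is not conditioned on — no node blocks this path, so it is active.
Path 4: P ← M → L ← K → D → J
  K is a fork here and K is conditioned on, so the path is blocked at K.
At least one path is unblocked, so d-separation fails.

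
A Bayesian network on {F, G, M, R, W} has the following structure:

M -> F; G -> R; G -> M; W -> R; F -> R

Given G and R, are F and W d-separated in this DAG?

No

We examine all 2 paths between F and W:
Path 1: F ← M ← G → R ← W
  G is a fork here and G is conditioned on, so the path is blocked at G.
Path 2: F → R ← W
  R is a collider and R is conditioned on, which opens it — no node blocks this path, so it is active.
Because an active path exists, F and W are not d-separated.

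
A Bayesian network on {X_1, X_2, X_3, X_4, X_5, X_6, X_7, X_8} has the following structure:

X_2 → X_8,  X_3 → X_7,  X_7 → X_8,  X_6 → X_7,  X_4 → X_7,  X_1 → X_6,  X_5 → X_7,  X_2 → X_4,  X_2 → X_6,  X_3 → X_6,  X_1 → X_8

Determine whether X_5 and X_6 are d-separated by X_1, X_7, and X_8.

No

There are 6 undirected paths between X_5 and X_6; checking each against the conditioning set {X_1, X_7, X_8}:
Path 1: X_5 → X_7 ← X_4 ← X_2 → X_8 ← X_1 → X_6
  X_1 is a fork here and X_1 is conditioned on, so the path is blocked at X_1.
Path 2: X_5 → X_7 ← X_4 ← X_2 → X_6
  X_7 is a collider and X_7 is conditioned on, which opens it; X_4 is a chain and X_4 is not conditioned on; X_2 is a fork and X_2 is not conditioned on — no node blocks this path, so it is active.
Path 3: X_5 → X_7 → X_8 ← X_2 → X_6
  X_7 is a chain here and X_7 is conditioned on, so the path is blocked at X_7.
Path 4: X_5 → X_7 → X_8 ← X_1 → X_6
  X_7 is a chain here and X_7 is conditioned on, so the path is blocked at X_7.
Path 5: X_5 → X_7 ← X_6
  X_7 is a collider and X_7 is conditioned on, which opens it — no node blocks this path, so it is active.
Path 6: X_5 → X_7 ← X_3 → X_6
  X_7 is a collider and X_7 is conditioned on, which opens it; X_3 is a fork and X_3 is not conditioned on — no node blocks this path, so it is active.
At least one path is unblocked, so d-separation fails.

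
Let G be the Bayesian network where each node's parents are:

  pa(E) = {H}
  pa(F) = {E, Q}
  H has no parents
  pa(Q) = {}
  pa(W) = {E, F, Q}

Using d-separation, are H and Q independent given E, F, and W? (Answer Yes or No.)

Yes

We examine all 4 paths between H and Q:
  1. H → E → W ← F ← Q — E:chain[blocks]; W:collider[open]; F:chain[blocks] ⇒ blocked
  2. H → E → W ← Q — E:chain[blocks]; W:collider[open] ⇒ blocked
  3. H → E → F → W ← Q — E:chain[blocks]; F:chain[blocks]; W:collider[open] ⇒ blocked
  4. H → E → F ← Q — E:chain[blocks]; F:collider[open] ⇒ blocked
All paths are blocked; H ⊥ Q | {E, F, W} holds.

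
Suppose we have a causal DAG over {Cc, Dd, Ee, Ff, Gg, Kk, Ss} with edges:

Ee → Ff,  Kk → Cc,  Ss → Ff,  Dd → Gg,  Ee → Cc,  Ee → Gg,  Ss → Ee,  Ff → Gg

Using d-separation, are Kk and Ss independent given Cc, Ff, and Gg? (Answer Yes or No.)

We examine all 3 paths between Kk and Ss:
  1. Kk → Cc ← Ee → Gg ← Ff ← Ss — Cc:collider[open]; Ee:fork[open]; Gg:collider[open]; Ff:chain[blocks] ⇒ blocked
  2. Kk → Cc ← Ee → Ff ← Ss — Cc:collider[open]; Ee:fork[open]; Ff:collider[open] ⇒ active
  3. Kk → Cc ← Ee ← Ss — Cc:collider[open]; Ee:chain[open] ⇒ active
At least one path is unblocked, so d-separation fails.

No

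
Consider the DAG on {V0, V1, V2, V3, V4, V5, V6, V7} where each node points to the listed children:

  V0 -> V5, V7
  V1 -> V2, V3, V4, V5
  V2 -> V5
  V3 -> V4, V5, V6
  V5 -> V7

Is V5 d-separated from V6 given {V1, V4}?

There are 5 undirected paths between V5 and V6; checking each against the conditioning set {V1, V4}:
Path 1: V5 ← V3 → V6
  V3 is a fork and V3 is not conditioned on — no node blocks this path, so it is active.
Path 2: V5 ← V1 → V3 → V6
  V1 is a fork here and V1 is conditioned on, so the path is blocked at V1.
Path 3: V5 ← V1 → V4 ← V3 → V6
  V1 is a fork here and V1 is conditioned on, so the path is blocked at V1.
Path 4: V5 ← V2 ← V1 → V3 → V6
  V1 is a fork here and V1 is conditioned on, so the path is blocked at V1.
Path 5: V5 ← V2 ← V1 → V4 ← V3 → V6
  V1 is a fork here and V1 is conditioned on, so the path is blocked at V1.
At least one path is unblocked, so d-separation fails.

No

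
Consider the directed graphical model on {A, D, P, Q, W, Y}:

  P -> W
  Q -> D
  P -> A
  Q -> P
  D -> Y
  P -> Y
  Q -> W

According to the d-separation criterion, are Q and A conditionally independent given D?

3 paths connect Q and A; each must be blocked for d-separation to hold:
Path 1: Q → W ← P → A
  W is a collider here and neither W nor any of its descendants is conditioned on, so the collider stays closed — the path is blocked at W.
Path 2: Q → D → Y ← P → A
  D is a chain here and D is conditioned on, so the path is blocked at D.
Path 3: Q → P → A
  P is a chain and P is not conditioned on — no node blocks this path, so it is active.
Because an active path exists, Q and A are not d-separated.

No — Q and A are not d-separated given {D}.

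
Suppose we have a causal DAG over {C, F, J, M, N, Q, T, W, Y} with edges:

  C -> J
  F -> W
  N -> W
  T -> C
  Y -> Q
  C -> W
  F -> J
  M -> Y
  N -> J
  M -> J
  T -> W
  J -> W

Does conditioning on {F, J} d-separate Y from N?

Enumerating the 5 paths from Y to N and testing each for blocking by {F, J}:
  1. Y ← M → J ← C ← T → W ← N — M:fork[open]; J:collider[open]; C:chain[open]; T:fork[open]; W:collider[blocks] ⇒ blocked
  2. Y ← M → J ← C → W ← N — M:fork[open]; J:collider[open]; C:fork[open]; W:collider[blocks] ⇒ blocked
  3. Y ← M → J ← N — M:fork[open]; J:collider[open] ⇒ active
  4. Y ← M → J ← F → W ← N — M:fork[open]; J:collider[open]; F:fork[blocks]; W:collider[blocks] ⇒ blocked
  5. Y ← M → J → W ← N — M:fork[open]; J:chain[blocks]; W:collider[blocks] ⇒ blocked
Since the path Y ← M → J ← N is active, Y and N are not d-separated given {F, J}.

No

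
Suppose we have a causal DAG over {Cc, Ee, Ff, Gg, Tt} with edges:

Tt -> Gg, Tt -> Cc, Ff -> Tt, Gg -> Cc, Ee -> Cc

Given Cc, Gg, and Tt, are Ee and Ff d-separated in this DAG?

There are 2 undirected paths between Ee and Ff; checking each against the conditioning set {Cc, Gg, Tt}:
Path 1: Ee → Cc ← Tt ← Ff
  Tt is a chain here and Tt is conditioned on, so the path is blocked at Tt.
Path 2: Ee → Cc ← Gg ← Tt ← Ff
  Gg is a chain here and Gg is conditioned on, so the path is blocked at Gg.
Every path is blocked, so Ee and Ff are d-separated given {Cc, Gg, Tt}.

Yes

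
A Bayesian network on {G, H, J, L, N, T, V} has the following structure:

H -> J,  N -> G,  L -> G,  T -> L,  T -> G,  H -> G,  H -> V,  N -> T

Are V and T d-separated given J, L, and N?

Yes

We examine all 3 paths between V and T:
Path 1: V ← H → G ← N → T
  G is a collider here and neither G nor any of its descendants is conditioned on, so the collider stays closed — the path is blocked at G.
Path 2: V ← H → G ← T
  G is a collider here and neither G nor any of its descendants is conditioned on, so the collider stays closed — the path is blocked at G.
Path 3: V ← H → G ← L ← T
  G is a collider here and neither G nor any of its descendants is conditioned on, so the collider stays closed — the path is blocked at G.
Every path is blocked, so V and T are d-separated given {J, L, N}.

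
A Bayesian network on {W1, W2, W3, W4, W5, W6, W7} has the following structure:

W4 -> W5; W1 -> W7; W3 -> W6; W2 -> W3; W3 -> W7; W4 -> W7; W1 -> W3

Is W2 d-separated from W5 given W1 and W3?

Enumerating the 2 paths from W2 to W5 and testing each for blocking by {W1, W3}:
  1. W2 → W3 ← W1 → W7 ← W4 → W5 — W3:collider[open]; W1:fork[blocks]; W7:collider[blocks]; W4:fork[open] ⇒ blocked
  2. W2 → W3 → W7 ← W4 → W5 — W3:chain[blocks]; W7:collider[blocks]; W4:fork[open] ⇒ blocked
Every path is blocked, so W2 and W5 are d-separated given {W1, W3}.

Yes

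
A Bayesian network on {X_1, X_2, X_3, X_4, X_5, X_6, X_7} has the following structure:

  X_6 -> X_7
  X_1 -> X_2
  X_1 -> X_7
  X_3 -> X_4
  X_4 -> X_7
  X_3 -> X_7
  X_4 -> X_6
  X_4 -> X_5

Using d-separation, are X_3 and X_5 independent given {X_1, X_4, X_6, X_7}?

Yes

We examine all 3 paths between X_3 and X_5:
Path 1: X_3 → X_7 ← X_4 → X_5
  X_4 is a fork here and X_4 is conditioned on, so the path is blocked at X_4.
Path 2: X_3 → X_7 ← X_6 ← X_4 → X_5
  X_6 is a chain here and X_6 is conditioned on, so the path is blocked at X_6.
Path 3: X_3 → X_4 → X_5
  X_4 is a chain here and X_4 is conditioned on, so the path is blocked at X_4.
All paths are blocked; X_3 ⊥ X_5 | {X_1, X_4, X_6, X_7} holds.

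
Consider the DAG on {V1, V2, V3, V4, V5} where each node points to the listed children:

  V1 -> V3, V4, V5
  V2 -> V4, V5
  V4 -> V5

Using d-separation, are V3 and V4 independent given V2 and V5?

3 paths connect V3 and V4; each must be blocked for d-separation to hold:
Path 1: V3 ← V1 → V4
  V1 is a fork and V1 is not conditioned on — no node blocks this path, so it is active.
Path 2: V3 ← V1 → V5 ← V4
  V1 is a fork and V1 is not conditioned on; V5 is a collider and V5 is conditioned on, which opens it — no node blocks this path, so it is active.
Path 3: V3 ← V1 → V5 ← V2 → V4
  V2 is a fork here and V2 is conditioned on, so the path is blocked at V2.
Because an active path exists, V3 and V4 are not d-separated.

No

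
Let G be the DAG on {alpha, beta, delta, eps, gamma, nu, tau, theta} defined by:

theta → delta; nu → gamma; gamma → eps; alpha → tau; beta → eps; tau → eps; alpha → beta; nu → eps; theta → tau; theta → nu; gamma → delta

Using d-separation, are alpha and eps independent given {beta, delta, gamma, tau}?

Enumerating the 6 paths from alpha to eps and testing each for blocking by {beta, delta, gamma, tau}:
Path 1: alpha → tau → eps
  tau is a chain here and tau is conditioned on, so the path is blocked at tau.
Path 2: alpha → tau ← theta → nu → eps
  tau is a collider and tau is conditioned on, which opens it; theta is a fork and theta is not conditioned on; nu is a chain and nu is not conditioned on — no node blocks this path, so it is active.
Path 3: alpha → tau ← theta → nu → gamma → eps
  gamma is a chain here and gamma is conditioned on, so the path is blocked at gamma.
Path 4: alpha → tau ← theta → delta ← gamma → eps
  gamma is a fork here and gamma is conditioned on, so the path is blocked at gamma.
Path 5: alpha → tau ← theta → delta ← gamma ← nu → eps
  gamma is a chain here and gamma is conditioned on, so the path is blocked at gamma.
Path 6: alpha → beta → eps
  beta is a chain here and beta is conditioned on, so the path is blocked at beta.
At least one path is unblocked, so d-separation fails.

No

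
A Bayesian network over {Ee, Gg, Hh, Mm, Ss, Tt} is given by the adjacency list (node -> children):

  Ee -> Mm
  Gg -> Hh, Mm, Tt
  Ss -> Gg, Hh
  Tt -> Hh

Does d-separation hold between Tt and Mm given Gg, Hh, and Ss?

Yes

We examine all 3 paths between Tt and Mm:
  1. Tt ← Gg → Mm — Gg:fork[blocks] ⇒ blocked
  2. Tt → Hh ← Gg → Mm — Hh:collider[open]; Gg:fork[blocks] ⇒ blocked
  3. Tt → Hh ← Ss → Gg → Mm — Hh:collider[open]; Ss:fork[blocks]; Gg:chain[blocks] ⇒ blocked
Every path is blocked, so Tt and Mm are d-separated given {Gg, Hh, Ss}.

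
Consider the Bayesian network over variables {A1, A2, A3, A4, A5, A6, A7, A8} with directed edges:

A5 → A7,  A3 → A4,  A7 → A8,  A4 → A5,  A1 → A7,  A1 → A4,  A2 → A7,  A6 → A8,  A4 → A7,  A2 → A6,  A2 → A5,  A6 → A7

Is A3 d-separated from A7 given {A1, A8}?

6 paths connect A3 and A7; each must be blocked for d-separation to hold:
Path 1: A3 → A4 → A5 ← A2 → A6 → A8 ← A7
  A4 is a chain and A4 is not conditioned on; A5 is a collider and its descendant A8 is conditioned on, which opens it; A2 is a fork and A2 is not conditioned on; A6 is a chain and A6 is not conditioned on; A8 is a collider and A8 is conditioned on, which opens it — no node blocks this path, so it is active.
Path 2: A3 → A4 → A5 ← A2 → A6 → A7
  A4 is a chain and A4 is not conditioned on; A5 is a collider and its descendant A8 is conditioned on, which opens it; A2 is a fork and A2 is not conditioned on; A6 is a chain and A6 is not conditioned on — no node blocks this path, so it is active.
Path 3: A3 → A4 → A5 ← A2 → A7
  A4 is a chain and A4 is not conditioned on; A5 is a collider and its descendant A8 is conditioned on, which opens it; A2 is a fork and A2 is not conditioned on — no node blocks this path, so it is active.
Path 4: A3 → A4 → A5 → A7
  A4 is a chain and A4 is not conditioned on; A5 is a chain and A5 is not conditioned on — no node blocks this path, so it is active.
Path 5: A3 → A4 ← A1 → A7
  A1 is a fork here and A1 is conditioned on, so the path is blocked at A1.
Path 6: A3 → A4 → A7
  A4 is a chain and A4 is not conditioned on — no node blocks this path, so it is active.
At least one path is unblocked, so d-separation fails.

No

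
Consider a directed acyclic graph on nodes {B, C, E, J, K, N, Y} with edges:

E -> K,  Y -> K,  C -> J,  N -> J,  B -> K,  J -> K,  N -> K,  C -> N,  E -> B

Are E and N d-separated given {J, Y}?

There are 6 undirected paths between E and N; checking each against the conditioning set {J, Y}:
  1. E → B → K ← N — B:chain[open]; K:collider[blocks] ⇒ blocked
  2. E → B → K ← J ← N — B:chain[open]; K:collider[blocks]; J:chain[blocks] ⇒ blocked
  3. E → B → K ← J ← C → N — B:chain[open]; K:collider[blocks]; J:chain[blocks]; C:fork[open] ⇒ blocked
  4. E → K ← N — K:collider[blocks] ⇒ blocked
  5. E → K ← J ← N — K:collider[blocks]; J:chain[blocks] ⇒ blocked
  6. E → K ← J ← C → N — K:collider[blocks]; J:chain[blocks]; C:fork[open] ⇒ blocked
Every path is blocked, so E and N are d-separated given {J, Y}.

Yes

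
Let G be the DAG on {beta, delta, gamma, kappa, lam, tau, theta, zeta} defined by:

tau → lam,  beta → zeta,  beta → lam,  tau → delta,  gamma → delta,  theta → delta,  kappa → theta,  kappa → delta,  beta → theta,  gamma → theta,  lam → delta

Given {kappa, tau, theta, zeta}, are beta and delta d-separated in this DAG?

No

5 paths connect beta and delta; each must be blocked for d-separation to hold:
Path 1: beta → lam → delta
  lam is a chain and lam is not conditioned on — no node blocks this path, so it is active.
Path 2: beta → lam ← tau → delta
  lam is a collider here and neither lam nor any of its descendants is conditioned on, so the collider stays closed — the path is blocked at lam.
Path 3: beta → theta ← gamma → delta
  theta is a collider and theta is conditioned on, which opens it; gamma is a fork and gamma is not conditioned on — no node blocks this path, so it is active.
Path 4: beta → theta → delta
  theta is a chain here and theta is conditioned on, so the path is blocked at theta.
Path 5: beta → theta ← kappa → delta
  kappa is a fork here and kappa is conditioned on, so the path is blocked at kappa.
Because an active path exists, beta and delta are not d-separated.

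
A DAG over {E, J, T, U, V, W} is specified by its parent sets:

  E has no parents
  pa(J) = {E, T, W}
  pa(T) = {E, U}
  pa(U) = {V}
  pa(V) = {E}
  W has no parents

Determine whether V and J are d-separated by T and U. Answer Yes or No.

No

4 paths connect V and J; each must be blocked for d-separation to hold:
Path 1: V ← E → J
  E is a fork and E is not conditioned on — no node blocks this path, so it is active.
Path 2: V ← E → T → J
  T is a chain here and T is conditioned on, so the path is blocked at T.
Path 3: V → U → T ← E → J
  U is a chain here and U is conditioned on, so the path is blocked at U.
Path 4: V → U → T → J
  U is a chain here and U is conditioned on, so the path is blocked at U.
Since the path V ← E → J is active, V and J are not d-separated given {T, U}.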